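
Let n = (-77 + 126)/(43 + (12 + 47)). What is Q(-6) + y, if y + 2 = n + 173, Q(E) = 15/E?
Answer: 8618/51 ≈ 168.98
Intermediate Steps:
n = 49/102 (n = 49/(43 + 59) = 49/102 ≈ 0.48039)
y = 17491/102 (y = -2 + (49/102 + 173) = -2 + 17695/102 = 17491/102 ≈ 171.48)
Q(-6) + y = 15/(-6) + 17491/102 = 15*(-⅙) + 17491/102 = -5/2 + 17491/102 = 8618/51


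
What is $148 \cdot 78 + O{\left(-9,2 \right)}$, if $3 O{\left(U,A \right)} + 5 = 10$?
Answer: $\frac{34637}{3} \approx 11546.0$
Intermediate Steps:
$O{\left(U,A \right)} = \frac{5}{3}$ ($O{\left(U,A \right)} = - \frac{5}{3} + \frac{1}{3} \cdot 10 = - \frac{5}{3} + \frac{10}{3} = \frac{5}{3}$)
$148 \cdot 78 + O{\left(-9,2 \right)} = 148 \cdot 78 + \frac{5}{3} = 11544 + \frac{5}{3} = \frac{34637}{3}$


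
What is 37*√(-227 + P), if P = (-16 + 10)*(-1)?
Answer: 37*I*√221 ≈ 550.04*I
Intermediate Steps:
P = 6 (P = -6*(-1) = 6)
37*√(-227 + P) = 37*√(-227 + 6) = 37*√(-221) = 37*(I*√221) = 37*I*√221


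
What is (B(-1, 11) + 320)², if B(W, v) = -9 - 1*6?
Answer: 93025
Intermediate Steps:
B(W, v) = -15 (B(W, v) = -9 - 6 = -15)
(B(-1, 11) + 320)² = (-15 + 320)² = 305² = 93025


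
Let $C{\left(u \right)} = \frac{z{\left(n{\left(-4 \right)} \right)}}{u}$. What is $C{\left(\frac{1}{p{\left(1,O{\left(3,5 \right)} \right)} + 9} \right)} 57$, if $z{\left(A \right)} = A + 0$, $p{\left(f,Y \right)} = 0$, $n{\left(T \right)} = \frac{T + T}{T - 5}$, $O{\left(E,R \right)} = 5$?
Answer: $456$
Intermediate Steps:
$n{\left(T \right)} = \frac{2 T}{-5 + T}$
$z{\left(A \right)} = A$
$C{\left(u \right)} = \frac{8}{9 u}$ ($C{\left(u \right)} = \frac{2 \left(-4\right) \frac{1}{-5 - 4}}{u} = \frac{2 \left(-4\right) \frac{1}{-9}}{u} = \frac{2 \left(-4\right) \left(- \frac{1}{9}\right)}{u} = \frac{8}{9 u}$)
$C{\left(\frac{1}{p{\left(1,O{\left(3,5 \right)} \right)} + 9} \right)} 57 = \frac{8}{9 \frac{1}{0 + 9}} \cdot 57 = \frac{8}{9 \cdot \frac{1}{9}} \cdot 57 = \frac{8 \frac{1}{\frac{1}{9}}}{9} \cdot 57 = \frac{8}{9} \cdot 9 \cdot 57 = 8 \cdot 57 = 456$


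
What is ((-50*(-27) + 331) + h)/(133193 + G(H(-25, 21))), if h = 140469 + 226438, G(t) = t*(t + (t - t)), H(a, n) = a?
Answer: 184294/66909 ≈ 2.7544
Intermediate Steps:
G(t) = t² (G(t) = t*(t + 0) = t*t = t²)
h = 366907
((-50*(-27) + 331) + h)/(133193 + G(H(-25, 21))) = ((-50*(-27) + 331) + 366907)/(133193 + (-25)²) = ((1350 + 331) + 366907)/(133193 + 625) = (1681 + 366907)/133818 = 368588*(1/133818) = 184294/66909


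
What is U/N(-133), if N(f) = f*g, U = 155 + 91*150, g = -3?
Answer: 13805/399 ≈ 34.599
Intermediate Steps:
U = 13805 (U = 155 + 13650 = 13805)
N(f) = -3*f (N(f) = f*(-3) = -3*f)
U/N(-133) = 13805/((-3*(-133))) = 13805/399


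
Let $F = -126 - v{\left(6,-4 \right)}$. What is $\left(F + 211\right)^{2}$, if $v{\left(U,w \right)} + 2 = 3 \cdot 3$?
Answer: $6084$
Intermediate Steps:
$v{\left(U,w \right)} = 7$ ($v{\left(U,w \right)} = -2 + 3 \cdot 3 = -2 + 9 = 7$)
$F = -133$ ($F = -126 - 7 = -133$)
$\left(F + 211\right)^{2} = \left(-133 + 211\right)^{2} = 78^{2} = 6084$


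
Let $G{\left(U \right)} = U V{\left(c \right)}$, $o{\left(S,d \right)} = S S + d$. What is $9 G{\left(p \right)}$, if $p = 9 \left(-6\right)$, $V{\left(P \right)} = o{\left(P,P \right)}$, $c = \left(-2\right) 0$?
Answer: $0$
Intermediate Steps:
$c = 0$
$o{\left(S,d \right)} = d + S^{2}$ ($o{\left(S,d \right)} = S^{2} + d = d + S^{2}$)
$V{\left(P \right)} = P + P^{2}$
$p = -54$
$G{\left(U \right)} = 0$ ($G{\left(U \right)} = U 0 \left(1 + 0\right) = U 0 \cdot 1 = U 0 = 0$)
$9 G{\left(p \right)} = 9 \cdot 0 = 0$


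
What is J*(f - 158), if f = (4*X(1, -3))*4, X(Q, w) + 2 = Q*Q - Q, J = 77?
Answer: -14630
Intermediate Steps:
X(Q, w) = -2 + Q² - Q (X(Q, w) = -2 + (Q*Q - Q) = -2 + (Q² - Q) = -2 + Q² - Q)
f = -32 (f = (4*(-2 + 1² - 1*1))*4 = (4*(-2 + 1 - 1))*4 = (4*(-2))*4 = -8*4 = -32)
J*(f - 158) = 77*(-32 - 158) = 77*(-190) = -14630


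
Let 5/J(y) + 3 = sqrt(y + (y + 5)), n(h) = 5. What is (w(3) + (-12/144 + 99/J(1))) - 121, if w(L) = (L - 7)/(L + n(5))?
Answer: -10859/60 + 99*sqrt(7)/5 ≈ -128.60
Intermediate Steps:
J(y) = 5/(-3 + sqrt(5 + 2*y)) (J(y) = 5/(-3 + sqrt(y + (y + 5))) = 5/(-3 + sqrt(y + (5 + y))) = 5/(-3 + sqrt(5 + 2*y)))
w(L) = (-7 + L)/(5 + L) (w(L) = (L - 7)/(L + 5) = (-7 + L)/(5 + L))
(w(3) + (-12/144 + 99/J(1))) - 121 = ((-7 + 3)/(5 + 3) + (-12/144 + 99/((5/(-3 + sqrt(5 + 2*1)))))) - 121 = (-4/8 + (-12*1/144 + 99/((5/(-3 + sqrt(5 + 2)))))) - 121 = ((1/8)*(-4) + (-1/12 + 99/((5/(-3 + sqrt(7)))))) - 121 = (-1/2 + (-1/12 + 99*(-3/5 + sqrt(7)/5))) - 121 = (-1/2 + (-1/12 + (-297/5 + 99*sqrt(7)/5))) - 121 = (-1/2 + (-3569/60 + 99*sqrt(7)/5)) - 121 = (-3599/60 + 99*sqrt(7)/5) - 121 = -10859/60 + 99*sqrt(7)/5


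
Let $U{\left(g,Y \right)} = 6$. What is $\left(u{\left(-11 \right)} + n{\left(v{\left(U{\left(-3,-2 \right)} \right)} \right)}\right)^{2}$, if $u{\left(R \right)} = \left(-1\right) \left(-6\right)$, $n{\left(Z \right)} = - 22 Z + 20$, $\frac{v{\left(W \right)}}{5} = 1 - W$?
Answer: $331776$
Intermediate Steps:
$v{\left(W \right)} = 5 - 5 W$ ($v{\left(W \right)} = 5 \left(1 - W\right) = 5 - 5 W$)
$n{\left(Z \right)} = 20 - 22 Z$
$u{\left(R \right)} = 6$
$\left(u{\left(-11 \right)} + n{\left(v{\left(U{\left(-3,-2 \right)} \right)} \right)}\right)^{2} = \left(6 - \left(-20 + 22 \left(5 - 30\right)\right)\right)^{2} = \left(6 + \left(20 - -550\right)\right)^{2} = \left(6 + \left(20 + 550\right)\right)^{2} = \left(6 + 570\right)^{2} = 576^{2} = 331776$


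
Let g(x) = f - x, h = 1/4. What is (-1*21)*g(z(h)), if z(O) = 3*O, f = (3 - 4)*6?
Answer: 567/4 ≈ 141.75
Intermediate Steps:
h = ¼ ≈ 0.25000
f = -6 (f = -1*6 = -6)
g(x) = -6 - x
(-1*21)*g(z(h)) = (-1*21)*(-6 - 3/4) = -21*(-6 - 1*¾) = -21*(-6 - ¾) = -21*(-27/4) = 567/4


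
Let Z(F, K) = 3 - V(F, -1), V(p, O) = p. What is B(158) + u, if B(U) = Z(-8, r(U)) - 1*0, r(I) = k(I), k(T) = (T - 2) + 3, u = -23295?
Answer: -23284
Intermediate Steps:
k(T) = 1 + T (k(T) = (-2 + T) + 3 = 1 + T)
r(I) = 1 + I
Z(F, K) = 3 - F
B(U) = 11 (B(U) = (3 - 1*(-8)) - 1*0 = (3 + 8) + 0 = 11 + 0 = 11)
B(158) + u = 11 - 23295 = -23284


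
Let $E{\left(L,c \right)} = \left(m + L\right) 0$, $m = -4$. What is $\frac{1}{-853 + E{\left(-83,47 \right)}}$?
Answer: $- \frac{1}{853} \approx -0.0011723$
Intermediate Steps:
$E{\left(L,c \right)} = 0$ ($E{\left(L,c \right)} = \left(-4 + L\right) 0 = 0$)
$\frac{1}{-853 + E{\left(-83,47 \right)}} = \frac{1}{-853 + 0} = \frac{1}{-853} = - \frac{1}{853}$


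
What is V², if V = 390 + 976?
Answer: 1865956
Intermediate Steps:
V = 1366
V² = 1366² = 1865956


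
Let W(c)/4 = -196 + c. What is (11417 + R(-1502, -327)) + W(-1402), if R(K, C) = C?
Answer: 4698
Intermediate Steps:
W(c) = -784 + 4*c (W(c) = 4*(-196 + c) = -784 + 4*c)
(11417 + R(-1502, -327)) + W(-1402) = (11417 - 327) + (-784 + 4*(-1402)) = 11090 + (-784 - 5608) = 11090 - 6392 = 4698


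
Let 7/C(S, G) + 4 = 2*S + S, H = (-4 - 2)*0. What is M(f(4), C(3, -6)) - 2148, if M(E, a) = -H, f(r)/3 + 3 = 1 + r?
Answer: -2148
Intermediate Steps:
f(r) = -6 + 3*r (f(r) = -9 + 3*(1 + r) = -9 + (3 + 3*r) = -6 + 3*r)
H = 0 (H = -6*0 = 0)
C(S, G) = 7/(-4 + 3*S) (C(S, G) = 7/(-4 + (2*S + S)) = 7/(-4 + 3*S))
M(E, a) = 0 (M(E, a) = -1*0 = 0)
M(f(4), C(3, -6)) - 2148 = 0 - 2148 = -2148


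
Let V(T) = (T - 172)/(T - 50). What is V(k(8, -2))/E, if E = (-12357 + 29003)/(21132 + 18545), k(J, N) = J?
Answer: 39677/4263 ≈ 9.3073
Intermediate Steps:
E = 16646/39677 ≈ 0.41954
V(T) = (-172 + T)/(-50 + T)
V(k(8, -2))/E = ((-172 + 8)/(-50 + 8))/(16646/39677) = (-164/(-42))*(39677/16646) = -1/42*(-164)*(39677/16646) = (82/21)*(39677/16646) = 39677/4263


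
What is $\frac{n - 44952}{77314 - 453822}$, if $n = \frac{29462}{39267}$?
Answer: $\frac{1865857}{15628266} \approx 0.11939$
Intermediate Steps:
$n = \frac{29462}{39267}$ ($n = 29462 \cdot \frac{1}{39267} = \frac{29462}{39267} \approx 0.7503$)
$\frac{n - 44952}{77314 - 453822} = \frac{\frac{29462}{39267} - 44952}{77314 - 453822} = - \frac{1765100722}{39267 \left(-376508\right)} = \left(- \frac{1765100722}{39267}\right) \left(- \frac{1}{376508}\right) = \frac{1865857}{15628266}$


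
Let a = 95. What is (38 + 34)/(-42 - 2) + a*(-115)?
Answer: -120193/11 ≈ -10927.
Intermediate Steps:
(38 + 34)/(-42 - 2) + a*(-115) = (38 + 34)/(-42 - 2) + 95*(-115) = 72/(-44) - 10925 = 72*(-1/44) - 10925 = -18/11 - 10925 = -120193/11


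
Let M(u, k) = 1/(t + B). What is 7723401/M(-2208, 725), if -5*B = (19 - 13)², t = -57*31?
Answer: -68514290271/5 ≈ -1.3703e+10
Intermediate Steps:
t = -1767
B = -36/5 (B = -(19 - 13)²/5 = -⅕*6² = -⅕*36 = -36/5 ≈ -7.2000)
M(u, k) = -5/8871 (M(u, k) = 1/(-1767 - 36/5) = 1/(-8871/5) = -5/8871)
7723401/M(-2208, 725) = 7723401/(-5/8871) = 7723401*(-8871/5) = -68514290271/5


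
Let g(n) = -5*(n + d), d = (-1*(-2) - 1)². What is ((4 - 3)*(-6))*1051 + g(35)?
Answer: -6486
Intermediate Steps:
d = 1 (d = (2 - 1)² = 1² = 1)
g(n) = -5 - 5*n (g(n) = -5*(n + 1) = -5*(1 + n) = -5 - 5*n)
((4 - 3)*(-6))*1051 + g(35) = ((4 - 3)*(-6))*1051 + (-5 - 5*35) = (1*(-6))*1051 + (-5 - 175) = -6*1051 - 180 = -6306 - 180 = -6486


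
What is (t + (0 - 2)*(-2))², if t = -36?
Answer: 1024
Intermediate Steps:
(t + (0 - 2)*(-2))² = (-36 + (0 - 2)*(-2))² = (-36 - 2*(-2))² = (-36 + 4)² = (-32)² = 1024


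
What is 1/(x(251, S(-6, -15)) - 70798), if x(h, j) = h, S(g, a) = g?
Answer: -1/70547 ≈ -1.4175e-5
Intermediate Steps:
1/(x(251, S(-6, -15)) - 70798) = 1/(251 - 70798) = 1/(-70547) = -1/70547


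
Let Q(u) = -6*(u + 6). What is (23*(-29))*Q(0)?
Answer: 24012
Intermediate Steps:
Q(u) = -36 - 6*u (Q(u) = -6*(6 + u) = -36 - 6*u)
(23*(-29))*Q(0) = (23*(-29))*(-36 - 6*0) = -667*(-36 + 0) = -667*(-36) = 24012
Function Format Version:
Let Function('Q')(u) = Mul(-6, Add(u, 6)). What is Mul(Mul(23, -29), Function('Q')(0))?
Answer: 24012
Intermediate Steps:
Function('Q')(u) = Add(-36, Mul(-6, u)) (Function('Q')(u) = Mul(-6, Add(6, u)) = Add(-36, Mul(-6, u)))
Mul(Mul(23, -29), Function('Q')(0)) = Mul(Mul(23, -29), Add(-36, Mul(-6, 0))) = Mul(-667, Add(-36, 0)) = Mul(-667, -36) = 24012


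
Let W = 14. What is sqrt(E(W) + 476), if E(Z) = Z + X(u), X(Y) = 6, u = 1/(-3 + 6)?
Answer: 4*sqrt(31) ≈ 22.271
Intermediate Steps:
u = 1/3 ≈ 0.33333
E(Z) = 6 + Z (E(Z) = Z + 6 = 6 + Z)
sqrt(E(W) + 476) = sqrt((6 + 14) + 476) = sqrt(20 + 476) = sqrt(496) = 4*sqrt(31)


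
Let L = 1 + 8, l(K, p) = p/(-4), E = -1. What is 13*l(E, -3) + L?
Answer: 75/4 ≈ 18.750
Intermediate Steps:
l(K, p) = -p/4 (l(K, p) = p*(-¼) = -p/4)
L = 9
13*l(E, -3) + L = 13*(-¼*(-3)) + 9 = 13*(¾) + 9 = 39/4 + 9 = 75/4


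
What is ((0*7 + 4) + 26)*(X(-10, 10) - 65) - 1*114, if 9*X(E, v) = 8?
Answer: -6112/3 ≈ -2037.3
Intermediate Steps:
X(E, v) = 8/9 (X(E, v) = (1/9)*8 = 8/9)
((0*7 + 4) + 26)*(X(-10, 10) - 65) - 1*114 = ((0*7 + 4) + 26)*(8/9 - 65) - 1*114 = ((0 + 4) + 26)*(-577/9) - 114 = (4 + 26)*(-577/9) - 114 = 30*(-577/9) - 114 = -5770/3 - 114 = -6112/3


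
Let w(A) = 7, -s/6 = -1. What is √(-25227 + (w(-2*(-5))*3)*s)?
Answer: 3*I*√2789 ≈ 158.43*I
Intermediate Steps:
s = 6 (s = -6*(-1) = 6)
√(-25227 + (w(-2*(-5))*3)*s) = √(-25227 + (7*3)*6) = √(-25227 + 21*6) = √(-25227 + 126) = √(-25101) = 3*I*√2789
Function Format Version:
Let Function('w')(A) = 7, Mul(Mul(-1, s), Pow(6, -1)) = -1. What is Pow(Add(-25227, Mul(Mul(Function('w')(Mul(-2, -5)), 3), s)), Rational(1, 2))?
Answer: Mul(3, I, Pow(2789, Rational(1, 2))) ≈ Mul(158.43, I)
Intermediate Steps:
s = 6 (s = Mul(-6, -1) = 6)
Pow(Add(-25227, Mul(Mul(Function('w')(Mul(-2, -5)), 3), s)), Rational(1, 2)) = Pow(Add(-25227, Mul(Mul(7, 3), 6)), Rational(1, 2)) = Pow(Add(-25227, Mul(21, 6)), Rational(1, 2)) = Pow(Add(-25227, 126), Rational(1, 2)) = Pow(-25101, Rational(1, 2)) = Mul(3, I, Pow(2789, Rational(1, 2)))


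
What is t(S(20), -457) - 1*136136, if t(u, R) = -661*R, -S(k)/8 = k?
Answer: 165941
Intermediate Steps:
S(k) = -8*k
t(S(20), -457) - 1*136136 = -661*(-457) - 1*136136 = 302077 - 136136 = 165941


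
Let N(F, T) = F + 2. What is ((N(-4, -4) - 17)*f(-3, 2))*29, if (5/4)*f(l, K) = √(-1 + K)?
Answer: -2204/5 ≈ -440.80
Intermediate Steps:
N(F, T) = 2 + F
f(l, K) = 4*√(-1 + K)/5
((N(-4, -4) - 17)*f(-3, 2))*29 = (((2 - 4) - 17)*(4*√(-1 + 2)/5))*29 = ((-2 - 17)*(4*√1/5))*29 = -76/5*29 = -2204/5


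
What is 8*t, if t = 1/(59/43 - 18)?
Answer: -344/715 ≈ -0.48112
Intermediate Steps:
t = -43/715 (t = 1/(59*(1/43) - 18) = 1/(59/43 - 18) = 1/(-715/43) = -43/715 ≈ -0.060140)
8*t = 8*(-43/715) = -344/715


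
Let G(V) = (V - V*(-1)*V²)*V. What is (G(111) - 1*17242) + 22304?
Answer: 151824424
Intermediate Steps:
G(V) = V*(V + V³) (G(V) = (V - (-V)*V²)*V = (V - (-1)*V³)*V = (V + V³)*V = V*(V + V³))
(G(111) - 1*17242) + 22304 = ((111² + 111⁴) - 1*17242) + 22304 = ((12321 + 151807041) - 17242) + 22304 = (151819362 - 17242) + 22304 = 151802120 + 22304 = 151824424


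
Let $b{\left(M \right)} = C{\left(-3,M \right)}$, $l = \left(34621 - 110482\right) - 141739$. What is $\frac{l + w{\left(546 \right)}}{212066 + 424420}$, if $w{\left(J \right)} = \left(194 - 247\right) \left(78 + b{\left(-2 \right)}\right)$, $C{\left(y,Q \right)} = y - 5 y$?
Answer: $- \frac{111185}{318243} \approx -0.34937$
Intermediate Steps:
$l = -217600$ ($l = -75861 - 141739 = -217600$)
$C{\left(y,Q \right)} = - 4 y$
$b{\left(M \right)} = 12$ ($b{\left(M \right)} = \left(-4\right) \left(-3\right) = 12$)
$w{\left(J \right)} = -4770$ ($w{\left(J \right)} = \left(194 - 247\right) \left(78 + 12\right) = \left(-53\right) 90 = -4770$)
$\frac{l + w{\left(546 \right)}}{212066 + 424420} = \frac{-217600 - 4770}{212066 + 424420} = - \frac{222370}{636486} = \left(-222370\right) \frac{1}{636486} = - \frac{111185}{318243}$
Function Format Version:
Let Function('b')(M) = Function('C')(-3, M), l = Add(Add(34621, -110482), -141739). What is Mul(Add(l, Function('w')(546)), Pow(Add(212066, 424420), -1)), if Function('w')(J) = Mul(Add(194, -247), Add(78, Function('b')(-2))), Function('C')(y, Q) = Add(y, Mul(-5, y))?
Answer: Rational(-111185, 318243) ≈ -0.34937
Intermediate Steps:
l = -217600 (l = Add(-75861, -141739) = -217600)
Function('C')(y, Q) = Mul(-4, y)
Function('b')(M) = 12 (Function('b')(M) = Mul(-4, -3) = 12)
Function('w')(J) = -4770 (Function('w')(J) = Mul(Add(194, -247), Add(78, 12)) = Mul(-53, 90) = -4770)
Mul(Add(l, Function('w')(546)), Pow(Add(212066, 424420), -1)) = Mul(Add(-217600, -4770), Pow(Add(212066, 424420), -1)) = Mul(-222370, Pow(636486, -1)) = Mul(-222370, Rational(1, 636486)) = Rational(-111185, 318243)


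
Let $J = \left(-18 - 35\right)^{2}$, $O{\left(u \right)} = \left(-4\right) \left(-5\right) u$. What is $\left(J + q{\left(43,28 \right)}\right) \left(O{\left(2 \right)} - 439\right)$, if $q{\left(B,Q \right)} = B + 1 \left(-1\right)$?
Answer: $-1137549$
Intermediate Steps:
$q{\left(B,Q \right)} = -1 + B$ ($q{\left(B,Q \right)} = B - 1 = -1 + B$)
$O{\left(u \right)} = 20 u$
$J = 2809$ ($J = \left(-53\right)^{2} = 2809$)
$\left(J + q{\left(43,28 \right)}\right) \left(O{\left(2 \right)} - 439\right) = \left(2809 + \left(-1 + 43\right)\right) \left(20 \cdot 2 - 439\right) = \left(2809 + 42\right) \left(40 - 439\right) = 2851 \left(-399\right) = -1137549$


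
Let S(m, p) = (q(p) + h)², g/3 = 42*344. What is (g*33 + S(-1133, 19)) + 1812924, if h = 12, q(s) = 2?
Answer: 3243472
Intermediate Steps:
g = 43344 (g = 3*(42*344) = 3*14448 = 43344)
S(m, p) = 196 (S(m, p) = (2 + 12)² = 14² = 196)
(g*33 + S(-1133, 19)) + 1812924 = (43344*33 + 196) + 1812924 = (1430352 + 196) + 1812924 = 1430548 + 1812924 = 3243472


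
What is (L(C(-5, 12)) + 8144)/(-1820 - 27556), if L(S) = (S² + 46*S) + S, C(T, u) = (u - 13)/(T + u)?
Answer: -49841/179928 ≈ -0.27701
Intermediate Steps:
C(T, u) = (-13 + u)/(T + u)
L(S) = S² + 47*S
(L(C(-5, 12)) + 8144)/(-1820 - 27556) = (((-13 + 12)/(-5 + 12))*(47 + (-13 + 12)/(-5 + 12)) + 8144)/(-1820 - 27556) = ((-1/7)*(47 - 1/7) + 8144)/(-29376) = (((⅐)*(-1))*(47 + (⅐)*(-1)) + 8144)*(-1/29376) = (-(47 - ⅐)/7 + 8144)*(-1/29376) = (-⅐*328/7 + 8144)*(-1/29376) = (-328/49 + 8144)*(-1/29376) = (398728/49)*(-1/29376) = -49841/179928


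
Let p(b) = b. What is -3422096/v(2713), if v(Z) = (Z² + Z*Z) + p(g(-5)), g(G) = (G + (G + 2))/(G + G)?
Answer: -8555240/36801847 ≈ -0.23247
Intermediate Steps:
g(G) = (2 + 2*G)/(2*G) (g(G) = (G + (2 + G))/((2*G)) = (2 + 2*G)*(1/(2*G)) = (2 + 2*G)/(2*G))
v(Z) = ⅘ + 2*Z² (v(Z) = (Z² + Z*Z) + (1 - 5)/(-5) = (Z² + Z²) - ⅕*(-4) = 2*Z² + ⅘ = ⅘ + 2*Z²)
-3422096/v(2713) = -3422096/(⅘ + 2*2713²) = -3422096/(⅘ + 2*7360369) = -3422096/(⅘ + 14720738) = -3422096/73603694/5 = -3422096*5/73603694 = -8555240/36801847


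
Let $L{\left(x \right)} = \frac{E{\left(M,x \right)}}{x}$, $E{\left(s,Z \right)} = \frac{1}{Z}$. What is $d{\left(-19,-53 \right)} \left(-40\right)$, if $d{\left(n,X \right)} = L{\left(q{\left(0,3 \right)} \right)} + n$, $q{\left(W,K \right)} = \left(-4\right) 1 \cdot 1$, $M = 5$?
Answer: $\frac{1515}{2} \approx 757.5$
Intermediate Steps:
$q{\left(W,K \right)} = -4$ ($q{\left(W,K \right)} = \left(-4\right) 1 = -4$)
$L{\left(x \right)} = \frac{1}{x^{2}}$ ($L{\left(x \right)} = \frac{1}{x x} = \frac{1}{x^{2}}$)
$d{\left(n,X \right)} = \frac{1}{16} + n$
$d{\left(-19,-53 \right)} \left(-40\right) = \left(\frac{1}{16} - 19\right) \left(-40\right) = \left(- \frac{303}{16}\right) \left(-40\right) = \frac{1515}{2}$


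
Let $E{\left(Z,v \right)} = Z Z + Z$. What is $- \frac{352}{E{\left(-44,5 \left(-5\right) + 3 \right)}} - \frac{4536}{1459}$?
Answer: $- \frac{206720}{62737} \approx -3.295$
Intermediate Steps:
$E{\left(Z,v \right)} = Z + Z^{2}$ ($E{\left(Z,v \right)} = Z^{2} + Z = Z + Z^{2}$)
$- \frac{352}{E{\left(-44,5 \left(-5\right) + 3 \right)}} - \frac{4536}{1459} = - \frac{352}{\left(-44\right) \left(1 - 44\right)} - \frac{4536}{1459} = - \frac{352}{\left(-44\right) \left(-43\right)} - \frac{4536}{1459} = - \frac{352}{1892} - \frac{4536}{1459} = \left(-352\right) \frac{1}{1892} - \frac{4536}{1459} = - \frac{8}{43} - \frac{4536}{1459} = - \frac{206720}{62737}$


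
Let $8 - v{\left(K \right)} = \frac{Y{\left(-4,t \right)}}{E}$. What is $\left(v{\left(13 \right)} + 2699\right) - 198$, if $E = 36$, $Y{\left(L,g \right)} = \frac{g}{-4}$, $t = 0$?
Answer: $2509$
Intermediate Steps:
$Y{\left(L,g \right)} = - \frac{g}{4}$ ($Y{\left(L,g \right)} = g \left(- \frac{1}{4}\right) = - \frac{g}{4}$)
$v{\left(K \right)} = 8$ ($v{\left(K \right)} = 8 - \frac{\left(- \frac{1}{4}\right) 0}{36} = 8 - 0 \cdot \frac{1}{36} = 8 - 0 = 8 + 0 = 8$)
$\left(v{\left(13 \right)} + 2699\right) - 198 = \left(8 + 2699\right) - 198 = 2707 - 198 = 2509$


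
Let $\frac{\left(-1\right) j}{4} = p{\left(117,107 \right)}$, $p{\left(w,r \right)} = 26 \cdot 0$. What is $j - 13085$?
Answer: $-13085$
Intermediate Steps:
$p{\left(w,r \right)} = 0$
$j = 0$ ($j = \left(-4\right) 0 = 0$)
$j - 13085 = 0 - 13085 = -13085$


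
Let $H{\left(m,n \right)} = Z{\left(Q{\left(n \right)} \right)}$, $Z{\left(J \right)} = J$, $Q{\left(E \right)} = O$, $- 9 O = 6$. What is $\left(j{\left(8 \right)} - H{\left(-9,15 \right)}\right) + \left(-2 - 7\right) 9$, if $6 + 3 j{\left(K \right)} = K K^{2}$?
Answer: $\frac{265}{3} \approx 88.333$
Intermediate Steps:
$O = - \frac{2}{3}$ ($O = \left(- \frac{1}{9}\right) 6 = - \frac{2}{3} \approx -0.66667$)
$Q{\left(E \right)} = - \frac{2}{3}$
$H{\left(m,n \right)} = - \frac{2}{3}$
$j{\left(K \right)} = -2 + \frac{K^{3}}{3}$ ($j{\left(K \right)} = -2 + \frac{K K^{2}}{3} = -2 + \frac{K^{3}}{3}$)
$\left(j{\left(8 \right)} - H{\left(-9,15 \right)}\right) + \left(-2 - 7\right) 9 = \left(\left(-2 + \frac{8^{3}}{3}\right) - - \frac{2}{3}\right) + \left(-2 - 7\right) 9 = \left(\left(-2 + \frac{1}{3} \cdot 512\right) + \frac{2}{3}\right) - 81 = \left(\left(-2 + \frac{512}{3}\right) + \frac{2}{3}\right) - 81 = \left(\frac{506}{3} + \frac{2}{3}\right) - 81 = \frac{508}{3} - 81 = \frac{265}{3}$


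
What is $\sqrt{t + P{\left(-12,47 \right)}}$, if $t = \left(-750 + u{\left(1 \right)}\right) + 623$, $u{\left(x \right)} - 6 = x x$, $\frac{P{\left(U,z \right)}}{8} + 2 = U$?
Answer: $2 i \sqrt{58} \approx 15.232 i$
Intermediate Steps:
$P{\left(U,z \right)} = -16 + 8 U$
$u{\left(x \right)} = 6 + x^{2}$ ($u{\left(x \right)} = 6 + x x = 6 + x^{2}$)
$t = -120$ ($t = \left(-750 + \left(6 + 1^{2}\right)\right) + 623 = \left(-750 + \left(6 + 1\right)\right) + 623 = \left(-750 + 7\right) + 623 = -743 + 623 = -120$)
$\sqrt{t + P{\left(-12,47 \right)}} = \sqrt{-120 + \left(-16 + 8 \left(-12\right)\right)} = \sqrt{-120 - 112} = \sqrt{-232} = 2 i \sqrt{58}$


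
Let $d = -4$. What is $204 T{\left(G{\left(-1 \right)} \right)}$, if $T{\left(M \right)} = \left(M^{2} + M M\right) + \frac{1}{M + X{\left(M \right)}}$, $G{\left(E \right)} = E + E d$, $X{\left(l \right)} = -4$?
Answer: $3468$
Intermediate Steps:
$G{\left(E \right)} = - 3 E$ ($G{\left(E \right)} = E + E \left(-4\right) = E - 4 E = - 3 E$)
$T{\left(M \right)} = \frac{1}{-4 + M} + 2 M^{2}$ ($T{\left(M \right)} = \left(M^{2} + M M\right) + \frac{1}{M - 4} = \left(M^{2} + M^{2}\right) + \frac{1}{-4 + M} = 2 M^{2} + \frac{1}{-4 + M} = \frac{1}{-4 + M} + 2 M^{2}$)
$204 T{\left(G{\left(-1 \right)} \right)} = 204 \frac{1 - 8 \left(\left(-3\right) \left(-1\right)\right)^{2} + 2 \left(\left(-3\right) \left(-1\right)\right)^{3}}{-4 - -3} = 204 \frac{1 - 8 \cdot 3^{2} + 2 \cdot 3^{3}}{-4 + 3} = 204 \frac{1 - 72 + 2 \cdot 27}{-1} = 204 \left(- (1 - 72 + 54)\right) = 204 \left(\left(-1\right) \left(-17\right)\right) = 204 \cdot 17 = 3468$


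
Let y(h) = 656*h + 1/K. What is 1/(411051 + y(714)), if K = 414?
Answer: 414/364086091 ≈ 1.1371e-6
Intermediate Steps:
y(h) = 1/414 + 656*h (y(h) = 656*h + 1/414 = 1/414 + 656*h)
1/(411051 + y(714)) = 1/(411051 + (1/414 + 656*714)) = 1/(411051 + (1/414 + 468384)) = 1/(411051 + 193910977/414) = 1/(364086091/414) = 414/364086091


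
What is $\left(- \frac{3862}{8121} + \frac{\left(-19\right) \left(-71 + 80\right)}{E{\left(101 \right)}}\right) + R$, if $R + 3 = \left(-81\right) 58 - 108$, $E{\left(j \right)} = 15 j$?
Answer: $- \frac{19724627152}{4101105} \approx -4809.6$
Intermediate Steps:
$R = -4809$ ($R = -3 - 4806 = -4809$)
$\left(- \frac{3862}{8121} + \frac{\left(-19\right) \left(-71 + 80\right)}{E{\left(101 \right)}}\right) + R = \left(- \frac{3862}{8121} + \frac{\left(-19\right) \left(-71 + 80\right)}{15 \cdot 101}\right) - 4809 = \left(\left(-3862\right) \frac{1}{8121} + \frac{\left(-19\right) 9}{1515}\right) - 4809 = \left(- \frac{3862}{8121} - \frac{57}{505}\right) - 4809 = - \frac{2413207}{4101105} - 4809 = - \frac{19724627152}{4101105}$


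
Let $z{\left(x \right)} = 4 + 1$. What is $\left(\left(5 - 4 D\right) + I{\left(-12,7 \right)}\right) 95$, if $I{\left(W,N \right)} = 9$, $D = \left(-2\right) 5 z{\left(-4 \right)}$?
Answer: $20330$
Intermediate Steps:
$z{\left(x \right)} = 5$
$D = -50$ ($D = \left(-2\right) 5 \cdot 5 = \left(-10\right) 5 = -50$)
$\left(\left(5 - 4 D\right) + I{\left(-12,7 \right)}\right) 95 = \left(\left(5 - -200\right) + 9\right) 95 = \left(\left(5 + 200\right) + 9\right) 95 = \left(205 + 9\right) 95 = 214 \cdot 95 = 20330$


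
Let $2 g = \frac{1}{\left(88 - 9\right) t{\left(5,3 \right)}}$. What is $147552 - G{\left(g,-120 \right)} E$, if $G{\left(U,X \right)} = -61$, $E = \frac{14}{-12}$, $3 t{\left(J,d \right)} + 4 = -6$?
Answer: $\frac{884885}{6} \approx 1.4748 \cdot 10^{5}$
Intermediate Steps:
$t{\left(J,d \right)} = - \frac{10}{3}$ ($t{\left(J,d \right)} = - \frac{4}{3} + \frac{1}{3} \left(-6\right) = - \frac{4}{3} - 2 = - \frac{10}{3}$)
$E = - \frac{7}{6}$ ($E = 14 \left(- \frac{1}{12}\right) = - \frac{7}{6} \approx -1.1667$)
$g = - \frac{3}{1580}$ ($g = \frac{\frac{1}{88 - 9} \frac{1}{- \frac{10}{3}}}{2} = \frac{\frac{1}{79} \left(- \frac{3}{10}\right)}{2} = \frac{1}{2} \left(- \frac{3}{790}\right) = - \frac{3}{1580} \approx -0.0018987$)
$147552 - G{\left(g,-120 \right)} E = 147552 - \left(-61\right) \left(- \frac{7}{6}\right) = 147552 - \frac{427}{6} = \frac{884885}{6}$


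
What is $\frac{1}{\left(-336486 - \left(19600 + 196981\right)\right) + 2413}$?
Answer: $- \frac{1}{550654} \approx -1.816 \cdot 10^{-6}$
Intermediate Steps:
$\frac{1}{\left(-336486 - \left(19600 + 196981\right)\right) + 2413} = \frac{1}{\left(-336486 - 216581\right) + 2413} = \frac{1}{-553067 + 2413} = \frac{1}{-550654} = - \frac{1}{550654}$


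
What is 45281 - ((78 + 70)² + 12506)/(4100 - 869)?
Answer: 48756167/1077 ≈ 45270.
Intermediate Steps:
45281 - ((78 + 70)² + 12506)/(4100 - 869) = 45281 - (148² + 12506)/3231 = 45281 - (21904 + 12506)/3231 = 45281 - 34410/3231 = 45281 - 1*11470/1077 = 45281 - 11470/1077 = 48756167/1077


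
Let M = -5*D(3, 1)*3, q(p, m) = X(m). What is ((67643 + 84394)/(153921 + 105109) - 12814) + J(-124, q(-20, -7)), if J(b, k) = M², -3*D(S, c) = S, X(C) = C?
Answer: -3260776633/259030 ≈ -12588.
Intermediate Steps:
D(S, c) = -S/3
q(p, m) = m
M = 15 (M = -(-5)*3/3*3 = -5*(-1)*3 = 5*3 = 15)
J(b, k) = 225 (J(b, k) = 15² = 225)
((67643 + 84394)/(153921 + 105109) - 12814) + J(-124, q(-20, -7)) = ((67643 + 84394)/(153921 + 105109) - 12814) + 225 = (152037/259030 - 12814) + 225 = -3319058383/259030 + 225 = -3260776633/259030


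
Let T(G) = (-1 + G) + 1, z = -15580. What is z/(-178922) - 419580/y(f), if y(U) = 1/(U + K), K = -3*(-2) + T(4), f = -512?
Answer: 18843095290550/89461 ≈ 2.1063e+8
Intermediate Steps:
T(G) = G
K = 10 (K = -3*(-2) + 4 = 6 + 4 = 10)
y(U) = 1/(10 + U) (y(U) = 1/(U + 10) = 1/(10 + U))
z/(-178922) - 419580/y(f) = -15580/(-178922) - 419580/(1/(10 - 512)) = -15580*(-1/178922) - 419580/(1/(-502)) = 7790/89461 - 419580/(-1/502) = 7790/89461 - 419580*(-502) = 7790/89461 + 210629160 = 18843095290550/89461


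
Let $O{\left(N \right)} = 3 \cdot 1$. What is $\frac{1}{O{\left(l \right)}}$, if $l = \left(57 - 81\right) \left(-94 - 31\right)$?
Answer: $\frac{1}{3} \approx 0.33333$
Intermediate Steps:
$l = 3000$ ($l = \left(-24\right) \left(-125\right) = 3000$)
$O{\left(N \right)} = 3$
$\frac{1}{O{\left(l \right)}} = \frac{1}{3}$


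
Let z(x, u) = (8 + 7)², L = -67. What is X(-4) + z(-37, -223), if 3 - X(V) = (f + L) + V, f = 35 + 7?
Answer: 257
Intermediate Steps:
f = 42
X(V) = 28 - V (X(V) = 3 - ((42 - 67) + V) = 3 - (-25 + V) = 3 + (25 - V) = 28 - V)
z(x, u) = 225 (z(x, u) = 15² = 225)
X(-4) + z(-37, -223) = (28 - 1*(-4)) + 225 = (28 + 4) + 225 = 32 + 225 = 257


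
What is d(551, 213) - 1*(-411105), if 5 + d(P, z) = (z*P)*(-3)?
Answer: 59011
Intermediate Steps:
d(P, z) = -5 - 3*P*z (d(P, z) = -5 + (z*P)*(-3) = -5 + (P*z)*(-3) = -5 - 3*P*z)
d(551, 213) - 1*(-411105) = (-5 - 3*551*213) - 1*(-411105) = (-5 - 352089) + 411105 = -352094 + 411105 = 59011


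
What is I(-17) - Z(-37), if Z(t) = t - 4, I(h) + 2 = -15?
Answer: 24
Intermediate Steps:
I(h) = -17 (I(h) = -2 - 15 = -17)
Z(t) = -4 + t
I(-17) - Z(-37) = -17 - (-4 - 37) = -17 - 1*(-41) = -17 + 41 = 24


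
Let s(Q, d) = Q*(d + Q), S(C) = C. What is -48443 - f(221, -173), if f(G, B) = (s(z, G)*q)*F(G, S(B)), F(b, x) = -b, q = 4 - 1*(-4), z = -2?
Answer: -822827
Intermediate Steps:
q = 8 (q = 4 + 4 = 8)
s(Q, d) = Q*(Q + d)
f(G, B) = -G*(32 - 16*G) (f(G, B) = (-2*(-2 + G)*8)*(-G) = ((4 - 2*G)*8)*(-G) = (32 - 16*G)*(-G) = -G*(32 - 16*G))
-48443 - f(221, -173) = -48443 - 16*221*(-2 + 221) = -48443 - 16*221*219 = -48443 - 1*774384 = -48443 - 774384 = -822827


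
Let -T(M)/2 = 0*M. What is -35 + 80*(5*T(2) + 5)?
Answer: 365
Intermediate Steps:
T(M) = 0 (T(M) = -0*M = -2*0 = 0)
-35 + 80*(5*T(2) + 5) = -35 + 80*(5*0 + 5) = -35 + 80*(0 + 5) = -35 + 80*5 = -35 + 400 = 365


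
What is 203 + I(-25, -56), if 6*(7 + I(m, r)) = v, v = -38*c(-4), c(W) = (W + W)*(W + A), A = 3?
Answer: 436/3 ≈ 145.33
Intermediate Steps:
c(W) = 2*W*(3 + W) (c(W) = (W + W)*(W + 3) = (2*W)*(3 + W) = 2*W*(3 + W))
v = -304 (v = -76*(-4)*(3 - 4) = -76*(-4)*(-1) = -38*8 = -304)
I(m, r) = -173/3 (I(m, r) = -7 + (1/6)*(-304) = -7 - 152/3 = -173/3)
203 + I(-25, -56) = 203 - 173/3 = 436/3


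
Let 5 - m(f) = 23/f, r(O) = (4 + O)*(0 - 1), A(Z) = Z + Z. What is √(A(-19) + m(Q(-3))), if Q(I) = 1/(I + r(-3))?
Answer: √59 ≈ 7.6811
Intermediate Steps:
A(Z) = 2*Z
r(O) = -4 - O (r(O) = (4 + O)*(-1) = -4 - O)
Q(I) = 1/(-1 + I) (Q(I) = 1/(I + (-4 - 1*(-3))) = 1/(I + (-4 + 3)) = 1/(I - 1) = 1/(-1 + I))
m(f) = 5 - 23/f
√(A(-19) + m(Q(-3))) = √(2*(-19) + (5 - 23/(1/(-1 - 3)))) = √(-38 + (5 - 23/(1/(-4)))) = √(-38 + (5 - 23/(-¼))) = √(-38 + (5 - 23*(-4))) = √(-38 + (5 + 92)) = √(-38 + 97) = √59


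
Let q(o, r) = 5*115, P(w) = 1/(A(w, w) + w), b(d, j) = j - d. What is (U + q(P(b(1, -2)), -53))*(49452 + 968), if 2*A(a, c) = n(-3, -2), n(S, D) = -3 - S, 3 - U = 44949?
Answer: -2237185820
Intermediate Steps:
U = -44946 (U = 3 - 1*44949 = 3 - 44949 = -44946)
A(a, c) = 0 (A(a, c) = (-3 - 1*(-3))/2 = (-3 + 3)/2 = (½)*0 = 0)
P(w) = 1/w (P(w) = 1/(0 + w) = 1/w)
q(o, r) = 575
(U + q(P(b(1, -2)), -53))*(49452 + 968) = (-44946 + 575)*(49452 + 968) = -44371*50420 = -2237185820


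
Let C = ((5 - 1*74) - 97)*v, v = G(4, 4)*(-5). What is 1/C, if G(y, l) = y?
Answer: 1/3320 ≈ 0.00030120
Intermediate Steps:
v = -20 (v = 4*(-5) = -20)
C = 3320 (C = ((5 - 1*74) - 97)*(-20) = ((5 - 74) - 97)*(-20) = (-69 - 97)*(-20) = -166*(-20) = 3320)
1/C = 1/3320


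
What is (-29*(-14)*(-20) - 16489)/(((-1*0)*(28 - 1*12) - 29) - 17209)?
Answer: 631/442 ≈ 1.4276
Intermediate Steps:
(-29*(-14)*(-20) - 16489)/(((-1*0)*(28 - 1*12) - 29) - 17209) = (406*(-20) - 16489)/((0*(28 - 12) - 29) - 17209) = (-8120 - 16489)/((0*16 - 29) - 17209) = -24609/((0 - 29) - 17209) = -24609/(-29 - 17209) = -24609/(-17238) = -24609*(-1/17238) = 631/442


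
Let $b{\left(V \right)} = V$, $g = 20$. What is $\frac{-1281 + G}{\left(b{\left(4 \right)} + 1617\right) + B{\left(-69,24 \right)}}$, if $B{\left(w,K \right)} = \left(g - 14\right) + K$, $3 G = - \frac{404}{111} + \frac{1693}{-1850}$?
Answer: $- \frac{21353929}{27489150} \approx -0.77681$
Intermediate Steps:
$G = - \frac{25279}{16650}$ ($G = \frac{- \frac{404}{111} + \frac{1693}{-1850}}{3} = \frac{\left(-404\right) \frac{1}{111} + 1693 \left(- \frac{1}{1850}\right)}{3} = \frac{- \frac{404}{111} - \frac{1693}{1850}}{3} = \frac{1}{3} \left(- \frac{25279}{5550}\right) = - \frac{25279}{16650} \approx -1.5183$)
$B{\left(w,K \right)} = 6 + K$ ($B{\left(w,K \right)} = \left(20 - 14\right) + K = 6 + K$)
$\frac{-1281 + G}{\left(b{\left(4 \right)} + 1617\right) + B{\left(-69,24 \right)}} = \frac{-1281 - \frac{25279}{16650}}{\left(4 + 1617\right) + \left(6 + 24\right)} = - \frac{21353929}{16650 \left(1621 + 30\right)} = - \frac{21353929}{16650 \cdot 1651} = \left(- \frac{21353929}{16650}\right) \frac{1}{1651} = - \frac{21353929}{27489150}$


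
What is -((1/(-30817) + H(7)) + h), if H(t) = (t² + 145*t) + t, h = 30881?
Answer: -984664783/30817 ≈ -31952.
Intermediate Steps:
H(t) = t² + 146*t
-((1/(-30817) + H(7)) + h) = -((1/(-30817) + 7*(146 + 7)) + 30881) = -((-1/30817 + 7*153) + 30881) = -((-1/30817 + 1071) + 30881) = -(33005006/30817 + 30881) = -1*984664783/30817 = -984664783/30817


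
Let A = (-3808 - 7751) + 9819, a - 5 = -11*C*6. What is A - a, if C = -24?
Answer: -3329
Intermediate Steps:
a = 1589 (a = 5 - 11*(-24)*6 = 5 + 264*6 = 5 + 1584 = 1589)
A = -1740 (A = -11559 + 9819 = -1740)
A - a = -1740 - 1*1589 = -1740 - 1589 = -3329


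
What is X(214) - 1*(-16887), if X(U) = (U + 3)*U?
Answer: 63325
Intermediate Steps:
X(U) = U*(3 + U) (X(U) = (3 + U)*U = U*(3 + U))
X(214) - 1*(-16887) = 214*(3 + 214) - 1*(-16887) = 214*217 + 16887 = 46438 + 16887 = 63325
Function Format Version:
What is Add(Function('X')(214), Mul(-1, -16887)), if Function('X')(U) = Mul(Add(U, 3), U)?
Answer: 63325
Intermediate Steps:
Function('X')(U) = Mul(U, Add(3, U)) (Function('X')(U) = Mul(Add(3, U), U) = Mul(U, Add(3, U)))
Add(Function('X')(214), Mul(-1, -16887)) = Add(Mul(214, Add(3, 214)), Mul(-1, -16887)) = Add(Mul(214, 217), 16887) = Add(46438, 16887) = 63325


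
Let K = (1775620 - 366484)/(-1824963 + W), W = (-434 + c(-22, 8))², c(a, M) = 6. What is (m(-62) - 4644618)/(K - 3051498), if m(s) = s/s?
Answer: 7625434653643/5009886744078 ≈ 1.5221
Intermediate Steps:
m(s) = 1
W = 183184 (W = (-434 + 6)² = (-428)² = 183184)
K = -1409136/1641779 (K = (1775620 - 366484)/(-1824963 + 183184) = 1409136/(-1641779) = 1409136*(-1/1641779) = -1409136/1641779 ≈ -0.85830)
(m(-62) - 4644618)/(K - 3051498) = (1 - 4644618)/(-1409136/1641779 - 3051498) = -4644617/(-5009886744078/1641779) = -4644617*(-1641779/5009886744078) = 7625434653643/5009886744078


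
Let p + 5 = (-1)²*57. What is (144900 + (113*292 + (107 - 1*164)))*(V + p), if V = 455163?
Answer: 80954980385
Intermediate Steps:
p = 52 (p = -5 + (-1)²*57 = -5 + 1*57 = -5 + 57 = 52)
(144900 + (113*292 + (107 - 1*164)))*(V + p) = (144900 + (113*292 + (107 - 1*164)))*(455163 + 52) = (144900 + (32996 + (107 - 164)))*455215 = (144900 + (32996 - 57))*455215 = (144900 + 32939)*455215 = 177839*455215 = 80954980385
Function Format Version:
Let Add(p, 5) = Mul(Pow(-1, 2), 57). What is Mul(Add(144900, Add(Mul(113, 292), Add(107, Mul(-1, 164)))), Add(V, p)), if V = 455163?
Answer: 80954980385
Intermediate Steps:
p = 52 (p = Add(-5, Mul(Pow(-1, 2), 57)) = Add(-5, Mul(1, 57)) = Add(-5, 57) = 52)
Mul(Add(144900, Add(Mul(113, 292), Add(107, Mul(-1, 164)))), Add(V, p)) = Mul(Add(144900, Add(Mul(113, 292), Add(107, Mul(-1, 164)))), Add(455163, 52)) = Mul(Add(144900, Add(32996, Add(107, -164))), 455215) = Mul(Add(144900, Add(32996, -57)), 455215) = Mul(Add(144900, 32939), 455215) = Mul(177839, 455215) = 80954980385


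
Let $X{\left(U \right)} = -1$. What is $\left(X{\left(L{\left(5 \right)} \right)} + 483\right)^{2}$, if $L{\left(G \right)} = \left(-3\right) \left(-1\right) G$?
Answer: $232324$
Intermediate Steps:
$L{\left(G \right)} = 3 G$
$\left(X{\left(L{\left(5 \right)} \right)} + 483\right)^{2} = \left(-1 + 483\right)^{2} = 482^{2} = 232324$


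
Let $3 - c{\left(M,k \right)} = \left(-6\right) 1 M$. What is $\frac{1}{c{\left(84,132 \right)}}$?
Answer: $\frac{1}{507} \approx 0.0019724$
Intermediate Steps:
$c{\left(M,k \right)} = 3 + 6 M$ ($c{\left(M,k \right)} = 3 - \left(-6\right) 1 M = 3 - - 6 M = 3 + 6 M$)
$\frac{1}{c{\left(84,132 \right)}} = \frac{1}{3 + 6 \cdot 84} = \frac{1}{3 + 504} = \frac{1}{507}$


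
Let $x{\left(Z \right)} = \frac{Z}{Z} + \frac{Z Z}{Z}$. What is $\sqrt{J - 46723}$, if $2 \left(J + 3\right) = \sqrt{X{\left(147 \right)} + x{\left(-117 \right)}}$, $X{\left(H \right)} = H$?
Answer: $\frac{\sqrt{-186904 + 2 \sqrt{31}}}{2} \approx 216.16 i$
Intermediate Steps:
$x{\left(Z \right)} = 1 + Z$ ($x{\left(Z \right)} = 1 + \frac{Z^{2}}{Z} = 1 + Z$)
$J = -3 + \frac{\sqrt{31}}{2}$ ($J = -3 + \frac{\sqrt{147 + \left(1 - 117\right)}}{2} = -3 + \frac{\sqrt{147 - 116}}{2} = -3 + \frac{\sqrt{31}}{2} \approx -0.21612$)
$\sqrt{J - 46723} = \sqrt{\left(-3 + \frac{\sqrt{31}}{2}\right) - 46723} = \sqrt{-46726 + \frac{\sqrt{31}}{2}}$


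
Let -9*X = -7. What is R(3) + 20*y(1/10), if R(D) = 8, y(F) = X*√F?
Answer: 8 + 14*√10/9 ≈ 12.919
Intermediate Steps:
X = 7/9 (X = -⅑*(-7) = 7/9 ≈ 0.77778)
y(F) = 7*√F/9
R(3) + 20*y(1/10) = 8 + 20*(7*√(1/10)/9) = 8 + 20*(7*√(⅒)/9) = 8 + 20*(7*(√10/10)/9) = 8 + 20*(7*√10/90) = 8 + 14*√10/9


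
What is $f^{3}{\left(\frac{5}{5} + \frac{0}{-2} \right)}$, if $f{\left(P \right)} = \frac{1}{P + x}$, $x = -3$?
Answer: $- \frac{1}{8} \approx -0.125$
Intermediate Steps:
$f{\left(P \right)} = \frac{1}{-3 + P}$ ($f{\left(P \right)} = \frac{1}{P - 3} = \frac{1}{-3 + P}$)
$f^{3}{\left(\frac{5}{5} + \frac{0}{-2} \right)} = \left(\frac{1}{-3 + \left(\frac{5}{5} + \frac{0}{-2}\right)}\right)^{3} = \left(\frac{1}{-3 + \left(5 \cdot \frac{1}{5} + 0 \left(- \frac{1}{2}\right)\right)}\right)^{3} = \left(\frac{1}{-3 + \left(1 + 0\right)}\right)^{3} = \left(\frac{1}{-3 + 1}\right)^{3} = \left(\frac{1}{-2}\right)^{3} = \left(- \frac{1}{2}\right)^{3} = - \frac{1}{8}$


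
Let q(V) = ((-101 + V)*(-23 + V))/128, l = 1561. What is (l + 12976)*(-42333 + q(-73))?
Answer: -1226995485/2 ≈ -6.1350e+8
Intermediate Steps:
q(V) = (-101 + V)*(-23 + V)/128 (q(V) = ((-101 + V)*(-23 + V))*(1/128) = (-101 + V)*(-23 + V)/128)
(l + 12976)*(-42333 + q(-73)) = (1561 + 12976)*(-42333 + (2323/128 - 31/32*(-73) + (1/128)*(-73)**2)) = 14537*(-42333 + (2323/128 + 2263/32 + (1/128)*5329)) = 14537*(-42333 + (2323/128 + 2263/32 + 5329/128)) = 14537*(-42333 + 261/2) = 14537*(-84405/2) = -1226995485/2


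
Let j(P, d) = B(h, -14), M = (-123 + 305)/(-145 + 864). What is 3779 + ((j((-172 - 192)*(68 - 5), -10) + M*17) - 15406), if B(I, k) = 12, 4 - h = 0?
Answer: -8348091/719 ≈ -11611.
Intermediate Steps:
h = 4 (h = 4 - 1*0 = 4 + 0 = 4)
M = 182/719 ≈ 0.25313
j(P, d) = 12
3779 + ((j((-172 - 192)*(68 - 5), -10) + M*17) - 15406) = 3779 + ((12 + (182/719)*17) - 15406) = 3779 + ((12 + 3094/719) - 15406) = 3779 + (11722/719 - 15406) = 3779 - 11065192/719 = -8348091/719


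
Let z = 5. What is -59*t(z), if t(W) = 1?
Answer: -59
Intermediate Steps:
-59*t(z) = -59*1 = -59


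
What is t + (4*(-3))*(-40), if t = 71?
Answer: 551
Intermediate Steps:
t + (4*(-3))*(-40) = 71 + (4*(-3))*(-40) = 71 - 12*(-40) = 71 + 480 = 551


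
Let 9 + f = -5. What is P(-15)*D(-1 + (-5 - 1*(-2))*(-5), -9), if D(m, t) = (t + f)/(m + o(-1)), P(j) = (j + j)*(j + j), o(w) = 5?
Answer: -20700/19 ≈ -1089.5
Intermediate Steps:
f = -14 (f = -9 - 5 = -14)
P(j) = 4*j² (P(j) = (2*j)*(2*j) = 4*j²)
D(m, t) = (-14 + t)/(5 + m) (D(m, t) = (t - 14)/(m + 5) = (-14 + t)/(5 + m))
P(-15)*D(-1 + (-5 - 1*(-2))*(-5), -9) = (4*(-15)²)*((-14 - 9)/(5 + (-1 + (-5 - 1*(-2))*(-5)))) = (4*225)*(-23/(5 + (-1 + (-5 + 2)*(-5)))) = 900*(-23/(5 + (-1 - 3*(-5)))) = 900*(-23/(5 + (-1 + 15))) = 900*(-23/(5 + 14)) = 900*(-23/19) = -20700/19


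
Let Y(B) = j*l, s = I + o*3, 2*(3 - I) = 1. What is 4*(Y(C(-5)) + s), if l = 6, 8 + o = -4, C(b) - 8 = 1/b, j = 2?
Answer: -86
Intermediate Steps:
C(b) = 8 + 1/b
o = -12 (o = -8 - 4 = -12)
I = 5/2 (I = 3 - 1/2*1 = 3 - 1/2 = 5/2 ≈ 2.5000)
s = -67/2 (s = 5/2 - 12*3 = 5/2 - 36 = -67/2 ≈ -33.500)
Y(B) = 12 (Y(B) = 2*6 = 12)
4*(Y(C(-5)) + s) = 4*(12 - 67/2) = 4*(-43/2) = -86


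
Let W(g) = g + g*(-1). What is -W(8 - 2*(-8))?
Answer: 0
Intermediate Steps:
W(g) = 0 (W(g) = g - g = 0)
-W(8 - 2*(-8)) = -1*0 = 0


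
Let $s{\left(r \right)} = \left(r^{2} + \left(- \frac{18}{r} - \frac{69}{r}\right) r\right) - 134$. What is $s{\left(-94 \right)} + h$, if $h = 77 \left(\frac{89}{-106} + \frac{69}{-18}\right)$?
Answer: $\frac{1312574}{159} \approx 8255.2$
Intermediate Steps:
$h = - \frac{57211}{159}$ ($h = 77 \left(89 \left(- \frac{1}{106}\right) + 69 \left(- \frac{1}{18}\right)\right) = 77 \left(- \frac{89}{106} - \frac{23}{6}\right) = 77 \left(- \frac{743}{159}\right) = - \frac{57211}{159} \approx -359.82$)
$s{\left(r \right)} = -221 + r^{2}$ ($s{\left(r \right)} = \left(r^{2} + - \frac{87}{r} r\right) - 134 = \left(r^{2} - 87\right) - 134 = \left(-87 + r^{2}\right) - 134 = -221 + r^{2}$)
$s{\left(-94 \right)} + h = \left(-221 + \left(-94\right)^{2}\right) - \frac{57211}{159} = \left(-221 + 8836\right) - \frac{57211}{159} = 8615 - \frac{57211}{159} = \frac{1312574}{159}$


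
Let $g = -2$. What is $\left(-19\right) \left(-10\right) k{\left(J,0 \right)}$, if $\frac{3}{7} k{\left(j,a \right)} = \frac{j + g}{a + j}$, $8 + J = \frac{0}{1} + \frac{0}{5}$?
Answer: $\frac{3325}{6} \approx 554.17$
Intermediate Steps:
$J = -8$ ($J = -8 + \left(\frac{0}{1} + \frac{0}{5}\right) = -8 + \left(0 \cdot 1 + 0 \cdot \frac{1}{5}\right) = -8 + \left(0 + 0\right) = -8 + 0 = -8$)
$k{\left(j,a \right)} = \frac{7 \left(-2 + j\right)}{3 \left(a + j\right)}$ ($k{\left(j,a \right)} = \frac{7 \frac{j - 2}{a + j}}{3} = \frac{7 \frac{-2 + j}{a + j}}{3} = \frac{7 \left(-2 + j\right)}{3 \left(a + j\right)}$)
$\left(-19\right) \left(-10\right) k{\left(J,0 \right)} = \left(-19\right) \left(-10\right) \frac{7 \left(-2 - 8\right)}{3 \left(0 - 8\right)} = 190 \cdot \frac{7}{3} \frac{1}{-8} \left(-10\right) = 190 \cdot \frac{7}{3} \left(- \frac{1}{8}\right) \left(-10\right) = 190 \cdot \frac{35}{12} = \frac{3325}{6}$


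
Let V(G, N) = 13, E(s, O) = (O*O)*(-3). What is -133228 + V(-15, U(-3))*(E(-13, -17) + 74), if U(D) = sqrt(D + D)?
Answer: -143537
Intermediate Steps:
E(s, O) = -3*O**2 (E(s, O) = O**2*(-3) = -3*O**2)
U(D) = sqrt(2)*sqrt(D) (U(D) = sqrt(2*D) = sqrt(2)*sqrt(D))
-133228 + V(-15, U(-3))*(E(-13, -17) + 74) = -133228 + 13*(-3*(-17)**2 + 74) = -133228 + 13*(-3*289 + 74) = -133228 + 13*(-867 + 74) = -133228 + 13*(-793) = -133228 - 10309 = -143537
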